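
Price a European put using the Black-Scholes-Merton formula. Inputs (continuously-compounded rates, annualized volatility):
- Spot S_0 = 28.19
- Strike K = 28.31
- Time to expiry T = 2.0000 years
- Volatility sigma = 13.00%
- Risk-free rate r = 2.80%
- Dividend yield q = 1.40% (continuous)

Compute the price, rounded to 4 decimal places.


Answer: Price = 1.6789

Derivation:
d1 = (ln(S/K) + (r - q + 0.5*sigma^2) * T) / (sigma * sqrt(T)) = 0.22111885
d2 = d1 - sigma * sqrt(T) = 0.03727109
exp(-rT) = 0.94553914; exp(-qT) = 0.97238837
P = K * exp(-rT) * N(-d2) - S_0 * exp(-qT) * N(-d1)
N(-d1) = 0.41249995; N(-d2) = 0.48513443
P = 28.3100 * 0.94553914 * 0.48513443 - 28.1900 * 0.97238837 * 0.41249995 = 1.6789


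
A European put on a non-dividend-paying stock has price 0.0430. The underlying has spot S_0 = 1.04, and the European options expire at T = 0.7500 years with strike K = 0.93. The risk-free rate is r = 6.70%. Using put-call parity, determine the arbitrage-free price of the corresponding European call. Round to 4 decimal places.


Put-call parity: C - P = S_0 * exp(-qT) - K * exp(-rT).
S_0 * exp(-qT) = 1.0400 * 1.00000000 = 1.04000000
K * exp(-rT) = 0.9300 * 0.95099165 = 0.88442223
C = P + S*exp(-qT) - K*exp(-rT)
C = 0.0430 + 1.04000000 - 0.88442223 = 0.1986

Answer: Call price = 0.1986


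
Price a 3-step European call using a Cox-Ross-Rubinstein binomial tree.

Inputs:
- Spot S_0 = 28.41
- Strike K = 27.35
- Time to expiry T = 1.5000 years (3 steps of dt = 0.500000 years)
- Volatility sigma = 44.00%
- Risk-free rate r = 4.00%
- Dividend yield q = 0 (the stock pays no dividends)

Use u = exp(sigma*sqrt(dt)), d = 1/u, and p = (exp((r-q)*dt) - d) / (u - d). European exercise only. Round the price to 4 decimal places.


dt = T/N = 0.500000
u = exp(sigma*sqrt(dt)) = 1.364963; d = 1/u = 0.732621
p = (exp((r-q)*dt) - d) / (u - d) = 0.454787
Discount per step: exp(-r*dt) = 0.980199
Stock lattice S(k, i) with i counting down-moves:
  k=0: S(0,0) = 28.4100
  k=1: S(1,0) = 38.7786; S(1,1) = 20.8138
  k=2: S(2,0) = 52.9313; S(2,1) = 28.4100; S(2,2) = 15.2486
  k=3: S(3,0) = 72.2493; S(3,1) = 38.7786; S(3,2) = 20.8138; S(3,3) = 11.1714
Terminal payoffs V(N, i) = max(S_T - K, 0):
  V(3,0) = 44.899265; V(3,1) = 11.428586; V(3,2) = 0.000000; V(3,3) = 0.000000
Backward induction: V(k, i) = exp(-r*dt) * [p * V(k+1, i) + (1-p) * V(k+1, i+1)].
  V(2,0) = exp(-r*dt) * [p*44.899265 + (1-p)*11.428586] = 26.122883
  V(2,1) = exp(-r*dt) * [p*11.428586 + (1-p)*0.000000] = 5.094648
  V(2,2) = exp(-r*dt) * [p*0.000000 + (1-p)*0.000000] = 0.000000
  V(1,0) = exp(-r*dt) * [p*26.122883 + (1-p)*5.094648] = 14.367759
  V(1,1) = exp(-r*dt) * [p*5.094648 + (1-p)*0.000000] = 2.271098
  V(0,0) = exp(-r*dt) * [p*14.367759 + (1-p)*2.271098] = 7.618591

Answer: Price = V(0,0) = 7.6186


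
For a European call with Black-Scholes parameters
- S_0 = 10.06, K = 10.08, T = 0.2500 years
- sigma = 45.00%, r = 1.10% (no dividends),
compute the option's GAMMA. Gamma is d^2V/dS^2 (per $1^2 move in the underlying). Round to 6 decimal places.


Answer: Gamma = 0.175070

Derivation:
d1 = 0.1158951201; d2 = -0.1091048799
phi(d1) = 0.3962720246; exp(-qT) = 1.0000000000; exp(-rT) = 0.9972537778
Gamma = exp(-qT) * phi(d1) / (S * sigma * sqrt(T)) = 1.0000000000 * 0.3962720246 / (10.0600 * 0.4500 * 0.5000000000) = 0.175070


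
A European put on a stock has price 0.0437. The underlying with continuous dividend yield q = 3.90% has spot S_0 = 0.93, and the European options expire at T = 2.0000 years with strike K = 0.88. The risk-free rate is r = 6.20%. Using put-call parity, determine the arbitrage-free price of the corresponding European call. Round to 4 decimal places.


Put-call parity: C - P = S_0 * exp(-qT) - K * exp(-rT).
S_0 * exp(-qT) = 0.9300 * 0.92496443 = 0.86021692
K * exp(-rT) = 0.8800 * 0.88337984 = 0.77737426
C = P + S*exp(-qT) - K*exp(-rT)
C = 0.0437 + 0.86021692 - 0.77737426 = 0.1265

Answer: Call price = 0.1265


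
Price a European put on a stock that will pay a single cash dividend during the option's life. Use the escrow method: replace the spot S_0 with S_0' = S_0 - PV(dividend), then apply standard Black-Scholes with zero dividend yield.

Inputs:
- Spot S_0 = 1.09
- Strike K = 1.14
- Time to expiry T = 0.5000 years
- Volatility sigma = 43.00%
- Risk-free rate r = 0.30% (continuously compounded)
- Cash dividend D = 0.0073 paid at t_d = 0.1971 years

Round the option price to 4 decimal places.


Answer: Price = 0.1638

Derivation:
PV(D) = D * exp(-r * t_d) = 0.0073 * 0.99940887 = 0.00729568
S_0' = S_0 - PV(D) = 1.0900 - 0.00729568 = 1.08270432
d1 = (ln(S_0'/K) + (r + sigma^2/2)*T) / (sigma*sqrt(T)) = -0.01263371
d2 = d1 - sigma*sqrt(T) = -0.31668963
exp(-rT) = 0.99850112
N(-d1) = 0.50503999; N(-d2) = 0.62426044
P = K * exp(-rT) * N(-d2) - S_0' * N(-d1) = 1.1400 * 0.99850112 * 0.62426044 - 1.08270432 * 0.50503999 = 0.1638


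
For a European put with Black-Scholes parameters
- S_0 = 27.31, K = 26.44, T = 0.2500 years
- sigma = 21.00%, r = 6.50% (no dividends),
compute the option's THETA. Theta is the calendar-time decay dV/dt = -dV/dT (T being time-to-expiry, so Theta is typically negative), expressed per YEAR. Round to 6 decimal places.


d1 = 0.5155944810; d2 = 0.4105944810
phi(d1) = 0.3492883893; exp(-qT) = 1.0000000000; exp(-rT) = 0.9838813190
Theta = -S*exp(-qT)*phi(d1)*sigma/(2*sqrt(T)) + r*K*exp(-rT)*N(-d2) - q*S*exp(-qT)*N(-d1)
N(-d1) = 0.3030688329; N(-d2) = 0.3406849556; sqrt(T) = 0.5000000000
Term 1 = -27.3100 * 1.0000000000 * 0.3492883893 * 0.2100 / (2 * 0.5000000000) = -2.0032038415
Term 2 = 0.0650 * 26.4400 * 0.9838813190 * 0.3406849556 = 0.5760636582
Term 3 = 0 (no dividend yield, q = 0)
Theta = -2.0032038415 + (0.5760636582) + (0.0000000000) = -1.427140

Answer: Theta = -1.427140


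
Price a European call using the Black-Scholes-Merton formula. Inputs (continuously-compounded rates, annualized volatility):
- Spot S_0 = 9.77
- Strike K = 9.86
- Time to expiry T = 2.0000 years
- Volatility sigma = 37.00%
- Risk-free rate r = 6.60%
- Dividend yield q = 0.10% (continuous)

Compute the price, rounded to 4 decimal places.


d1 = (ln(S/K) + (r - q + 0.5*sigma^2) * T) / (sigma * sqrt(T)) = 0.49254822
d2 = d1 - sigma * sqrt(T) = -0.03071080
exp(-rT) = 0.87634100; exp(-qT) = 0.99800200
C = S_0 * exp(-qT) * N(d1) - K * exp(-rT) * N(d2)
N(d1) = 0.68883408; N(d2) = 0.48775009
C = 9.7700 * 0.99800200 * 0.68883408 - 9.8600 * 0.87634100 * 0.48775009 = 2.5019

Answer: Price = 2.5019


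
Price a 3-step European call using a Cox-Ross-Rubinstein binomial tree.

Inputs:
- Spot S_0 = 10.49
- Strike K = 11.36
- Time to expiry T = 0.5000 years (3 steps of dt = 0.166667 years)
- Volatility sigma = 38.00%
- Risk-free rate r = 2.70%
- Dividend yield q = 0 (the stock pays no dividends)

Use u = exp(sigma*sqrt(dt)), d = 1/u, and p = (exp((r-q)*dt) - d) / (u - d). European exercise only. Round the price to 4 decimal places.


dt = T/N = 0.166667
u = exp(sigma*sqrt(dt)) = 1.167815; d = 1/u = 0.856300
p = (exp((r-q)*dt) - d) / (u - d) = 0.475772
Discount per step: exp(-r*dt) = 0.995510
Stock lattice S(k, i) with i counting down-moves:
  k=0: S(0,0) = 10.4900
  k=1: S(1,0) = 12.2504; S(1,1) = 8.9826
  k=2: S(2,0) = 14.3062; S(2,1) = 10.4900; S(2,2) = 7.6918
  k=3: S(3,0) = 16.7070; S(3,1) = 12.2504; S(3,2) = 8.9826; S(3,3) = 6.5865
Terminal payoffs V(N, i) = max(S_T - K, 0):
  V(3,0) = 5.346961; V(3,1) = 0.890378; V(3,2) = 0.000000; V(3,3) = 0.000000
Backward induction: V(k, i) = exp(-r*dt) * [p * V(k+1, i) + (1-p) * V(k+1, i+1)].
  V(2,0) = exp(-r*dt) * [p*5.346961 + (1-p)*0.890378] = 2.997178
  V(2,1) = exp(-r*dt) * [p*0.890378 + (1-p)*0.000000] = 0.421715
  V(2,2) = exp(-r*dt) * [p*0.000000 + (1-p)*0.000000] = 0.000000
  V(1,0) = exp(-r*dt) * [p*2.997178 + (1-p)*0.421715] = 1.639653
  V(1,1) = exp(-r*dt) * [p*0.421715 + (1-p)*0.000000] = 0.199739
  V(0,0) = exp(-r*dt) * [p*1.639653 + (1-p)*0.199739] = 0.880838

Answer: Price = V(0,0) = 0.8808


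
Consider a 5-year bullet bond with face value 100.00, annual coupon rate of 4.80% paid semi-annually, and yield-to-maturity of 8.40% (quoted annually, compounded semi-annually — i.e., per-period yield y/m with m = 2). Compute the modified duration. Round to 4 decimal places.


Answer: Modified duration = 4.2754

Derivation:
Coupon per period c = face * coupon_rate / m = 2.400000
Periods per year m = 2; per-period yield y/m = 0.042000
Number of cashflows N = 10
Cashflows (t years, CF_t, discount factor 1/(1+y/m)^(m*t), PV):
  t = 0.5000: CF_t = 2.400000, DF = 0.959693, PV = 2.303263
  t = 1.0000: CF_t = 2.400000, DF = 0.921010, PV = 2.210425
  t = 1.5000: CF_t = 2.400000, DF = 0.883887, PV = 2.121329
  t = 2.0000: CF_t = 2.400000, DF = 0.848260, PV = 2.035825
  t = 2.5000: CF_t = 2.400000, DF = 0.814069, PV = 1.953766
  t = 3.0000: CF_t = 2.400000, DF = 0.781257, PV = 1.875016
  t = 3.5000: CF_t = 2.400000, DF = 0.749766, PV = 1.799439
  t = 4.0000: CF_t = 2.400000, DF = 0.719545, PV = 1.726909
  t = 4.5000: CF_t = 2.400000, DF = 0.690543, PV = 1.657302
  t = 5.0000: CF_t = 102.400000, DF = 0.662709, PV = 67.861392
Price P = sum_t PV_t = 85.544668
First compute Macaulay numerator sum_t t * PV_t:
  t * PV_t at t = 0.5000: 1.151631
  t * PV_t at t = 1.0000: 2.210425
  t * PV_t at t = 1.5000: 3.181994
  t * PV_t at t = 2.0000: 4.071649
  t * PV_t at t = 2.5000: 4.884416
  t * PV_t at t = 3.0000: 5.625047
  t * PV_t at t = 3.5000: 6.298038
  t * PV_t at t = 4.0000: 6.907637
  t * PV_t at t = 4.5000: 7.457861
  t * PV_t at t = 5.0000: 339.306962
Macaulay duration D = 381.095661 / 85.544668 = 4.454932
Modified duration = D / (1 + y/m) = 4.454932 / (1 + 0.042000) = 4.275366


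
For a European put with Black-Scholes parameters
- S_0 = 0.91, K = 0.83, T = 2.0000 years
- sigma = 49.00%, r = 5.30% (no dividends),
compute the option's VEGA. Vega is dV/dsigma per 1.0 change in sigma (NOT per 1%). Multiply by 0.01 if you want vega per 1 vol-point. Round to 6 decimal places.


Answer: Vega = 0.420404

Derivation:
d1 = 0.6322384577; d2 = -0.0607261879
phi(d1) = 0.3266711515; exp(-qT) = 1.0000000000; exp(-rT) = 0.8994246481
Vega = S * exp(-qT) * phi(d1) * sqrt(T) = 0.9100 * 1.0000000000 * 0.3266711515 * 1.4142135624 = 0.420404


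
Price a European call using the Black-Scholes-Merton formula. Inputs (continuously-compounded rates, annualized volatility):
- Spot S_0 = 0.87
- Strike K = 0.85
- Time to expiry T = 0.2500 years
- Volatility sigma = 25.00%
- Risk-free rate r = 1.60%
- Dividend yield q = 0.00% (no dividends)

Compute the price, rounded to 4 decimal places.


Answer: Price = 0.0555

Derivation:
d1 = (ln(S/K) + (r - q + 0.5*sigma^2) * T) / (sigma * sqrt(T)) = 0.28055490
d2 = d1 - sigma * sqrt(T) = 0.15555490
exp(-rT) = 0.99600799; exp(-qT) = 1.00000000
C = S_0 * exp(-qT) * N(d1) - K * exp(-rT) * N(d2)
N(d1) = 0.61047409; N(d2) = 0.56180806
C = 0.8700 * 1.00000000 * 0.61047409 - 0.8500 * 0.99600799 * 0.56180806 = 0.0555


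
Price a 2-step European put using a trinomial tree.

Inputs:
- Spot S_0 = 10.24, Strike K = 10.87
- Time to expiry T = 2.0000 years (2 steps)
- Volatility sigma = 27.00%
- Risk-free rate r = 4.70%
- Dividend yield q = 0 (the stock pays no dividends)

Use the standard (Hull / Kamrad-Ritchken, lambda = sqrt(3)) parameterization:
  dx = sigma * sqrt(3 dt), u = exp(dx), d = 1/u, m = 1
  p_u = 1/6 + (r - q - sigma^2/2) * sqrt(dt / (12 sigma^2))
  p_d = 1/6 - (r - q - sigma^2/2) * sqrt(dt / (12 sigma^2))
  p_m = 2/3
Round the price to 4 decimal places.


Answer: Price = V(0,0) = 1.2774

Derivation:
dt = T/N = 1.000000; dx = sigma*sqrt(3*dt) = 0.467654
u = exp(dx) = 1.596245; d = 1/u = 0.626470
p_u = 0.177946, p_m = 0.666667, p_d = 0.155387
Discount per step: exp(-r*dt) = 0.954087
Stock lattice S(k, j) with j the centered position index:
  k=0: S(0,+0) = 10.2400
  k=1: S(1,-1) = 6.4151; S(1,+0) = 10.2400; S(1,+1) = 16.3455
  k=2: S(2,-2) = 4.0188; S(2,-1) = 6.4151; S(2,+0) = 10.2400; S(2,+1) = 16.3455; S(2,+2) = 26.0915
Terminal payoffs V(N, j) = max(K - S_T, 0):
  V(2,-2) = 6.851156; V(2,-1) = 4.454943; V(2,+0) = 0.630000; V(2,+1) = 0.000000; V(2,+2) = 0.000000
Backward induction: V(k, j) = exp(-r*dt) * [p_u * V(k+1, j+1) + p_m * V(k+1, j) + p_d * V(k+1, j-1)]
  V(1,-1) = exp(-r*dt) * [p_u*0.630000 + p_m*4.454943 + p_d*6.851156] = 3.956265
  V(1,+0) = exp(-r*dt) * [p_u*0.000000 + p_m*0.630000 + p_d*4.454943] = 1.061174
  V(1,+1) = exp(-r*dt) * [p_u*0.000000 + p_m*0.000000 + p_d*0.630000] = 0.093399
  V(0,+0) = exp(-r*dt) * [p_u*0.093399 + p_m*1.061174 + p_d*3.956265] = 1.277353


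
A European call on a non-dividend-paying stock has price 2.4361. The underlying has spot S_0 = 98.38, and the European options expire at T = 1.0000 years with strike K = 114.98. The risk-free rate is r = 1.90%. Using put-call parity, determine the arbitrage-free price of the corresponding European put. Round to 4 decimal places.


Put-call parity: C - P = S_0 * exp(-qT) - K * exp(-rT).
S_0 * exp(-qT) = 98.3800 * 1.00000000 = 98.38000000
K * exp(-rT) = 114.9800 * 0.98117936 = 112.81600307
P = C - S*exp(-qT) + K*exp(-rT)
P = 2.4361 - 98.38000000 + 112.81600307 = 16.8721

Answer: Put price = 16.8721


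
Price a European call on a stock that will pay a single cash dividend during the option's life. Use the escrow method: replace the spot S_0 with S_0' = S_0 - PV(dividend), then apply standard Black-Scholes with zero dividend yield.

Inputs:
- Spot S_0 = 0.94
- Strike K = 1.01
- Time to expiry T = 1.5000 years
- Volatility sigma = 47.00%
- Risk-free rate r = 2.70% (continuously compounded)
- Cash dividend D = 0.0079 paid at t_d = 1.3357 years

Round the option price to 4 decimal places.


PV(D) = D * exp(-r * t_d) = 0.0079 * 0.96457865 = 0.00762017
S_0' = S_0 - PV(D) = 0.9400 - 0.00762017 = 0.93237983
d1 = (ln(S_0'/K) + (r + sigma^2/2)*T) / (sigma*sqrt(T)) = 0.21925481
d2 = d1 - sigma*sqrt(T) = -0.35637528
exp(-rT) = 0.96030916
N(d1) = 0.58677422; N(d2) = 0.36077977
C = S_0' * N(d1) - K * exp(-rT) * N(d2) = 0.93237983 * 0.58677422 - 1.0100 * 0.96030916 * 0.36077977 = 0.1972

Answer: Price = 0.1972


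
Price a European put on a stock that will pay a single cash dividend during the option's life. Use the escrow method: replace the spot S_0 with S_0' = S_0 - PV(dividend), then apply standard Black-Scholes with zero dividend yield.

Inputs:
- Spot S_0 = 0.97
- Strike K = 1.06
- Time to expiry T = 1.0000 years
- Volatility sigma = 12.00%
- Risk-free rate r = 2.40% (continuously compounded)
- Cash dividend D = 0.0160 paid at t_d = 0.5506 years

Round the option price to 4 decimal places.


Answer: Price = 0.0984

Derivation:
PV(D) = D * exp(-r * t_d) = 0.0160 * 0.98687253 = 0.01578996
S_0' = S_0 - PV(D) = 0.9700 - 0.01578996 = 0.95421004
d1 = (ln(S_0'/K) + (r + sigma^2/2)*T) / (sigma*sqrt(T)) = -0.61616977
d2 = d1 - sigma*sqrt(T) = -0.73616977
exp(-rT) = 0.97628571
N(-d1) = 0.73110876; N(-d2) = 0.76918631
P = K * exp(-rT) * N(-d2) - S_0' * N(-d1) = 1.0600 * 0.97628571 * 0.76918631 - 0.95421004 * 0.73110876 = 0.0984


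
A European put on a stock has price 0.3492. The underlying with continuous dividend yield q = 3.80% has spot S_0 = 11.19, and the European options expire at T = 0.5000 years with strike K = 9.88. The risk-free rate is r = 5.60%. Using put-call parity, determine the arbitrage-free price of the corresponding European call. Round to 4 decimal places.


Answer: Call price = 1.7214

Derivation:
Put-call parity: C - P = S_0 * exp(-qT) - K * exp(-rT).
S_0 * exp(-qT) = 11.1900 * 0.98117936 = 10.97939706
K * exp(-rT) = 9.8800 * 0.97238837 = 9.60719706
C = P + S*exp(-qT) - K*exp(-rT)
C = 0.3492 + 10.97939706 - 9.60719706 = 1.7214


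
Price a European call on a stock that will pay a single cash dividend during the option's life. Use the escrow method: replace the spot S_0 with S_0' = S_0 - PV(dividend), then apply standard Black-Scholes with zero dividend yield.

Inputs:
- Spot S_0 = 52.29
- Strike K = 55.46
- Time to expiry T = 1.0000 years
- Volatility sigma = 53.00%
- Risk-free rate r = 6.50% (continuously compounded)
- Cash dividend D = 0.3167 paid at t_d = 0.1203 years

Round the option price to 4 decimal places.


Answer: Price = 10.8648

Derivation:
PV(D) = D * exp(-r * t_d) = 0.3167 * 0.99221099 = 0.31423322
S_0' = S_0 - PV(D) = 52.2900 - 0.31423322 = 51.97576678
d1 = (ln(S_0'/K) + (r + sigma^2/2)*T) / (sigma*sqrt(T)) = 0.26521801
d2 = d1 - sigma*sqrt(T) = -0.26478199
exp(-rT) = 0.93706746
N(d1) = 0.60457924; N(d2) = 0.39558871
C = S_0' * N(d1) - K * exp(-rT) * N(d2) = 51.97576678 * 0.60457924 - 55.4600 * 0.93706746 * 0.39558871 = 10.8648


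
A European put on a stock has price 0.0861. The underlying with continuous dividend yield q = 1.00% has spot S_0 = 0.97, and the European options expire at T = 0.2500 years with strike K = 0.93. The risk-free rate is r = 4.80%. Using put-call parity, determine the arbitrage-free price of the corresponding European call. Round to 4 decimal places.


Put-call parity: C - P = S_0 * exp(-qT) - K * exp(-rT).
S_0 * exp(-qT) = 0.9700 * 0.99750312 = 0.96757803
K * exp(-rT) = 0.9300 * 0.98807171 = 0.91890669
C = P + S*exp(-qT) - K*exp(-rT)
C = 0.0861 + 0.96757803 - 0.91890669 = 0.1348

Answer: Call price = 0.1348


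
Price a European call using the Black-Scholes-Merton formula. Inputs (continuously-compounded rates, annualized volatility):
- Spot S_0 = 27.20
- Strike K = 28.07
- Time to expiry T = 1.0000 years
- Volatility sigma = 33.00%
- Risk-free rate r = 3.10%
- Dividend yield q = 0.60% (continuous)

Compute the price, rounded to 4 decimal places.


Answer: Price = 3.4677

Derivation:
d1 = (ln(S/K) + (r - q + 0.5*sigma^2) * T) / (sigma * sqrt(T)) = 0.14535025
d2 = d1 - sigma * sqrt(T) = -0.18464975
exp(-rT) = 0.96947557; exp(-qT) = 0.99401796
C = S_0 * exp(-qT) * N(d1) - K * exp(-rT) * N(d2)
N(d1) = 0.55778283; N(d2) = 0.42675188
C = 27.2000 * 0.99401796 * 0.55778283 - 28.0700 * 0.96947557 * 0.42675188 = 3.4677


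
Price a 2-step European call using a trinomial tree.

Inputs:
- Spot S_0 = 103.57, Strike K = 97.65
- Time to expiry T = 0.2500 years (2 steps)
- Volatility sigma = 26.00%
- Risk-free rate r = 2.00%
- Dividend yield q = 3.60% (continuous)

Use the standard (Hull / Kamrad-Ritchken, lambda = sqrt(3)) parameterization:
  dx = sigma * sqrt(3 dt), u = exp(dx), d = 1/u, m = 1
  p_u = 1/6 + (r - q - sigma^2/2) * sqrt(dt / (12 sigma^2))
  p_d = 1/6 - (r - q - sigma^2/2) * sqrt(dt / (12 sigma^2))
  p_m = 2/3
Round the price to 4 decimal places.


dt = T/N = 0.125000; dx = sigma*sqrt(3*dt) = 0.159217
u = exp(dx) = 1.172592; d = 1/u = 0.852811
p_u = 0.147118, p_m = 0.666667, p_d = 0.186215
Discount per step: exp(-r*dt) = 0.997503
Stock lattice S(k, j) with j the centered position index:
  k=0: S(0,+0) = 103.5700
  k=1: S(1,-1) = 88.3257; S(1,+0) = 103.5700; S(1,+1) = 121.4454
  k=2: S(2,-2) = 75.3251; S(2,-1) = 88.3257; S(2,+0) = 103.5700; S(2,+1) = 121.4454; S(2,+2) = 142.4059
Terminal payoffs V(N, j) = max(S_T - K, 0):
  V(2,-2) = 0.000000; V(2,-1) = 0.000000; V(2,+0) = 5.920000; V(2,+1) = 23.795372; V(2,+2) = 44.755893
Backward induction: V(k, j) = exp(-r*dt) * [p_u * V(k+1, j+1) + p_m * V(k+1, j) + p_d * V(k+1, j-1)]
  V(1,-1) = exp(-r*dt) * [p_u*5.920000 + p_m*0.000000 + p_d*0.000000] = 0.868763
  V(1,+0) = exp(-r*dt) * [p_u*23.795372 + p_m*5.920000 + p_d*0.000000] = 7.428795
  V(1,+1) = exp(-r*dt) * [p_u*44.755893 + p_m*23.795372 + p_d*5.920000] = 23.491565
  V(0,+0) = exp(-r*dt) * [p_u*23.491565 + p_m*7.428795 + p_d*0.868763] = 8.548937

Answer: Price = V(0,0) = 8.5489


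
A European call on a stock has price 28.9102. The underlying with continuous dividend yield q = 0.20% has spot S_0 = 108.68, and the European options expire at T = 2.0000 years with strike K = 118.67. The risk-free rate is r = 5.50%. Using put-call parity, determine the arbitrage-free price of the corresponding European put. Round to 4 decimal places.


Answer: Put price = 26.9727

Derivation:
Put-call parity: C - P = S_0 * exp(-qT) - K * exp(-rT).
S_0 * exp(-qT) = 108.6800 * 0.99600799 = 108.24614828
K * exp(-rT) = 118.6700 * 0.89583414 = 106.30863684
P = C - S*exp(-qT) + K*exp(-rT)
P = 28.9102 - 108.24614828 + 106.30863684 = 26.9727


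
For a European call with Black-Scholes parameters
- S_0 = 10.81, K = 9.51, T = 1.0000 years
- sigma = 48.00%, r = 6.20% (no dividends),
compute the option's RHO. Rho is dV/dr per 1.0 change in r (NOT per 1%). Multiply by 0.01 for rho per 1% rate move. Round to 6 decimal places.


d1 = 0.6360994898; d2 = 0.1560994898
phi(d1) = 0.3258722604; exp(-qT) = 1.0000000000; exp(-rT) = 0.9398828868
N(d2) = 0.5620226997
Rho = K*T*exp(-rT)*N(d2) = 9.5100 * 1.0000 * 0.9398828868 * 0.5620226997 = 5.023520

Answer: Rho = 5.023520


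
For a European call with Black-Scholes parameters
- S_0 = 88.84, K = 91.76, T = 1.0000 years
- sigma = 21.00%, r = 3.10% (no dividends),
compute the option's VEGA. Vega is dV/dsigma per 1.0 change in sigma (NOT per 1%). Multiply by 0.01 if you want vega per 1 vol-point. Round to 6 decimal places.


d1 = 0.0986215534; d2 = -0.1113784466
phi(d1) = 0.3970068919; exp(-qT) = 1.0000000000; exp(-rT) = 0.9694755731
Vega = S * exp(-qT) * phi(d1) * sqrt(T) = 88.8400 * 1.0000000000 * 0.3970068919 * 1.0000000000 = 35.270092

Answer: Vega = 35.270092


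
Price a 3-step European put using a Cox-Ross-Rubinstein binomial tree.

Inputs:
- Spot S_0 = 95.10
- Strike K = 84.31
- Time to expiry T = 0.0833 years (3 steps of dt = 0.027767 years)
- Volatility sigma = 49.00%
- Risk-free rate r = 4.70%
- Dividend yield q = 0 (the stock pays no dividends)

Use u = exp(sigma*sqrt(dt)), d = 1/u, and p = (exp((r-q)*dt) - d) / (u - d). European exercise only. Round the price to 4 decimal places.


dt = T/N = 0.027767
u = exp(sigma*sqrt(dt)) = 1.085076; d = 1/u = 0.921594
p = (exp((r-q)*dt) - d) / (u - d) = 0.487587
Discount per step: exp(-r*dt) = 0.998696
Stock lattice S(k, i) with i counting down-moves:
  k=0: S(0,0) = 95.1000
  k=1: S(1,0) = 103.1908; S(1,1) = 87.6436
  k=2: S(2,0) = 111.9698; S(2,1) = 95.1000; S(2,2) = 80.7718
  k=3: S(3,0) = 121.4958; S(3,1) = 103.1908; S(3,2) = 87.6436; S(3,3) = 74.4388
Terminal payoffs V(N, i) = max(K - S_T, 0):
  V(3,0) = 0.000000; V(3,1) = 0.000000; V(3,2) = 0.000000; V(3,3) = 9.871151
Backward induction: V(k, i) = exp(-r*dt) * [p * V(k+1, i) + (1-p) * V(k+1, i+1)].
  V(2,0) = exp(-r*dt) * [p*0.000000 + (1-p)*0.000000] = 0.000000
  V(2,1) = exp(-r*dt) * [p*0.000000 + (1-p)*0.000000] = 0.000000
  V(2,2) = exp(-r*dt) * [p*0.000000 + (1-p)*9.871151] = 5.051512
  V(1,0) = exp(-r*dt) * [p*0.000000 + (1-p)*0.000000] = 0.000000
  V(1,1) = exp(-r*dt) * [p*0.000000 + (1-p)*5.051512] = 2.585086
  V(0,0) = exp(-r*dt) * [p*0.000000 + (1-p)*2.585086] = 1.322905

Answer: Price = V(0,0) = 1.3229


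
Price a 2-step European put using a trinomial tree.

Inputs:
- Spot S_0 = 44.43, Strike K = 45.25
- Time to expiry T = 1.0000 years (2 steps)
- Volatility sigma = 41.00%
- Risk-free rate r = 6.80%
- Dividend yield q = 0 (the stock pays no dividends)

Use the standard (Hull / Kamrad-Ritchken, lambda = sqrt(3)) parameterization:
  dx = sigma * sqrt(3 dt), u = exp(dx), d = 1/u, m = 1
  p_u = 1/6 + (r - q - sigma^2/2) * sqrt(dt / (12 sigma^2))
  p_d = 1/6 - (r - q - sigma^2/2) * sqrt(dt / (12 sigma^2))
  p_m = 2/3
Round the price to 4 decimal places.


Answer: Price = V(0,0) = 5.2032

Derivation:
dt = T/N = 0.500000; dx = sigma*sqrt(3*dt) = 0.502145
u = exp(dx) = 1.652262; d = 1/u = 0.605231
p_u = 0.158676, p_m = 0.666667, p_d = 0.174657
Discount per step: exp(-r*dt) = 0.966572
Stock lattice S(k, j) with j the centered position index:
  k=0: S(0,+0) = 44.4300
  k=1: S(1,-1) = 26.8904; S(1,+0) = 44.4300; S(1,+1) = 73.4100
  k=2: S(2,-2) = 16.2749; S(2,-1) = 26.8904; S(2,+0) = 44.4300; S(2,+1) = 73.4100; S(2,+2) = 121.2926
Terminal payoffs V(N, j) = max(K - S_T, 0):
  V(2,-2) = 28.975099; V(2,-1) = 18.359595; V(2,+0) = 0.820000; V(2,+1) = 0.000000; V(2,+2) = 0.000000
Backward induction: V(k, j) = exp(-r*dt) * [p_u * V(k+1, j+1) + p_m * V(k+1, j) + p_d * V(k+1, j-1)]
  V(1,-1) = exp(-r*dt) * [p_u*0.820000 + p_m*18.359595 + p_d*28.975099] = 16.847882
  V(1,+0) = exp(-r*dt) * [p_u*0.000000 + p_m*0.820000 + p_d*18.359595] = 3.627838
  V(1,+1) = exp(-r*dt) * [p_u*0.000000 + p_m*0.000000 + p_d*0.820000] = 0.138431
  V(0,+0) = exp(-r*dt) * [p_u*0.138431 + p_m*3.627838 + p_d*16.847882] = 5.203181


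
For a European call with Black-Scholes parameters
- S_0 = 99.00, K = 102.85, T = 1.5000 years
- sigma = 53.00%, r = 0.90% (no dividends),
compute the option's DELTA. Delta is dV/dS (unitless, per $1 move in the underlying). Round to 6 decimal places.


d1 = 0.2865798765; d2 = -0.3625349053
phi(d1) = 0.3828919111; exp(-qT) = 1.0000000000; exp(-rT) = 0.9865907163
N(d1) = 0.6127829877
Delta = exp(-qT) * N(d1) = 1.0000000000 * 0.6127829877 = 0.612783

Answer: Delta = 0.612783


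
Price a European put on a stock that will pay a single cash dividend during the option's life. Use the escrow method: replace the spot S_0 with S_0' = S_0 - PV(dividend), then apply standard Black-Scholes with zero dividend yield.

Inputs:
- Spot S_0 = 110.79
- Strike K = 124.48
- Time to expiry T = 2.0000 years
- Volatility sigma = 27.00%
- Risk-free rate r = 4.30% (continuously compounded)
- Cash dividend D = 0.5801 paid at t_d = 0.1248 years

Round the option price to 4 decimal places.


Answer: Price = 19.0689

Derivation:
PV(D) = D * exp(-r * t_d) = 0.5801 * 0.99464797 = 0.57699529
S_0' = S_0 - PV(D) = 110.7900 - 0.57699529 = 110.21300471
d1 = (ln(S_0'/K) + (r + sigma^2/2)*T) / (sigma*sqrt(T)) = 0.09734461
d2 = d1 - sigma*sqrt(T) = -0.28449305
exp(-rT) = 0.91759423
N(-d1) = 0.46122636; N(-d2) = 0.61198372
P = K * exp(-rT) * N(-d2) - S_0' * N(-d1) = 124.4800 * 0.91759423 * 0.61198372 - 110.21300471 * 0.46122636 = 19.0689


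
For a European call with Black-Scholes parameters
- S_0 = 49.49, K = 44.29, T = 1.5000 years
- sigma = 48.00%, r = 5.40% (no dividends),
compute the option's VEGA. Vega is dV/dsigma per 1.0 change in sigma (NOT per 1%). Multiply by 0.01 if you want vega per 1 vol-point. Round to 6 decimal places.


Answer: Vega = 19.945807

Derivation:
d1 = 0.6205573224; d2 = 0.0326797841
phi(d1) = 0.3290701831; exp(-qT) = 1.0000000000; exp(-rT) = 0.9221936914
Vega = S * exp(-qT) * phi(d1) * sqrt(T) = 49.4900 * 1.0000000000 * 0.3290701831 * 1.2247448714 = 19.945807


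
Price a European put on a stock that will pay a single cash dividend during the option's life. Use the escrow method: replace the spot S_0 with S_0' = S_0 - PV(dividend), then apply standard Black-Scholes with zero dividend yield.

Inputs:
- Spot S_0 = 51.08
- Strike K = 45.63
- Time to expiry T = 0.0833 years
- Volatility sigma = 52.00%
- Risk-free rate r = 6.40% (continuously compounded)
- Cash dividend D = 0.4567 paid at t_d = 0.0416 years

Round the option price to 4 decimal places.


Answer: Price = 0.9791

Derivation:
PV(D) = D * exp(-r * t_d) = 0.4567 * 0.99734114 = 0.45548570
S_0' = S_0 - PV(D) = 51.0800 - 0.45548570 = 50.62451430
d1 = (ln(S_0'/K) + (r + sigma^2/2)*T) / (sigma*sqrt(T)) = 0.80265897
d2 = d1 - sigma*sqrt(T) = 0.65257792
exp(-rT) = 0.99468299
N(-d1) = 0.21108594; N(-d2) = 0.25701421
P = K * exp(-rT) * N(-d2) - S_0' * N(-d1) = 45.6300 * 0.99468299 * 0.25701421 - 50.62451430 * 0.21108594 = 0.9791


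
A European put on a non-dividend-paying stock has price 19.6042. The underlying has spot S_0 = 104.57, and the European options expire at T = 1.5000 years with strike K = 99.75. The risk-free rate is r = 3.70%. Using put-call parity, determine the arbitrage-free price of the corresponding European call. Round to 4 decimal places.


Put-call parity: C - P = S_0 * exp(-qT) - K * exp(-rT).
S_0 * exp(-qT) = 104.5700 * 1.00000000 = 104.57000000
K * exp(-rT) = 99.7500 * 0.94601202 = 94.36469936
C = P + S*exp(-qT) - K*exp(-rT)
C = 19.6042 + 104.57000000 - 94.36469936 = 29.8095

Answer: Call price = 29.8095


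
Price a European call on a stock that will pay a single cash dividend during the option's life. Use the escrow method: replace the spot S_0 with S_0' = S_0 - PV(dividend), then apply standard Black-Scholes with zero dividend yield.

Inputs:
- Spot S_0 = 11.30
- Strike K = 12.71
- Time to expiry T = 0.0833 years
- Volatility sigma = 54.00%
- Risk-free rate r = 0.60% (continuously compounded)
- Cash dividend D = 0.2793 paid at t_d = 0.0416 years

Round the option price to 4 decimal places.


PV(D) = D * exp(-r * t_d) = 0.2793 * 0.99975043 = 0.27923030
S_0' = S_0 - PV(D) = 11.3000 - 0.27923030 = 11.02076970
d1 = (ln(S_0'/K) + (r + sigma^2/2)*T) / (sigma*sqrt(T)) = -0.83387660
d2 = d1 - sigma*sqrt(T) = -0.98973000
exp(-rT) = 0.99950032
N(d1) = 0.20217526; N(d2) = 0.16115305
C = S_0' * N(d1) - K * exp(-rT) * N(d2) = 11.02076970 * 0.20217526 - 12.7100 * 0.99950032 * 0.16115305 = 0.1809

Answer: Price = 0.1809


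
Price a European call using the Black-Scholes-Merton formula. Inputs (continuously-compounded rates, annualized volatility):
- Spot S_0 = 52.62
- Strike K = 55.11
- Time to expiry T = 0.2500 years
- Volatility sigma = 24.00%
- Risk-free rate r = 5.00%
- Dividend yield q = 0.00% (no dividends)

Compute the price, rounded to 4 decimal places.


Answer: Price = 1.7584

Derivation:
d1 = (ln(S/K) + (r - q + 0.5*sigma^2) * T) / (sigma * sqrt(T)) = -0.22112427
d2 = d1 - sigma * sqrt(T) = -0.34112427
exp(-rT) = 0.98757780; exp(-qT) = 1.00000000
C = S_0 * exp(-qT) * N(d1) - K * exp(-rT) * N(d2)
N(d1) = 0.41249784; N(d2) = 0.36650502
C = 52.6200 * 1.00000000 * 0.41249784 - 55.1100 * 0.98757780 * 0.36650502 = 1.7584


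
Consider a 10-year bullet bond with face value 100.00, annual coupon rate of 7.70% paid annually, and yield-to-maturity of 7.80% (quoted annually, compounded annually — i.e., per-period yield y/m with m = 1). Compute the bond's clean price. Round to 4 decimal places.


Answer: Price = 99.3229

Derivation:
Coupon per period c = face * coupon_rate / m = 7.700000
Periods per year m = 1; per-period yield y/m = 0.078000
Number of cashflows N = 10
Cashflows (t years, CF_t, discount factor 1/(1+y/m)^(m*t), PV):
  t = 1.0000: CF_t = 7.700000, DF = 0.927644, PV = 7.142857
  t = 2.0000: CF_t = 7.700000, DF = 0.860523, PV = 6.626027
  t = 3.0000: CF_t = 7.700000, DF = 0.798259, PV = 6.146593
  t = 4.0000: CF_t = 7.700000, DF = 0.740500, PV = 5.701849
  t = 5.0000: CF_t = 7.700000, DF = 0.686920, PV = 5.289284
  t = 6.0000: CF_t = 7.700000, DF = 0.637217, PV = 4.906572
  t = 7.0000: CF_t = 7.700000, DF = 0.591111, PV = 4.551551
  t = 8.0000: CF_t = 7.700000, DF = 0.548340, PV = 4.222218
  t = 9.0000: CF_t = 7.700000, DF = 0.508664, PV = 3.916714
  t = 10.0000: CF_t = 107.700000, DF = 0.471859, PV = 50.819232
Price P = sum_t PV_t = 99.322896


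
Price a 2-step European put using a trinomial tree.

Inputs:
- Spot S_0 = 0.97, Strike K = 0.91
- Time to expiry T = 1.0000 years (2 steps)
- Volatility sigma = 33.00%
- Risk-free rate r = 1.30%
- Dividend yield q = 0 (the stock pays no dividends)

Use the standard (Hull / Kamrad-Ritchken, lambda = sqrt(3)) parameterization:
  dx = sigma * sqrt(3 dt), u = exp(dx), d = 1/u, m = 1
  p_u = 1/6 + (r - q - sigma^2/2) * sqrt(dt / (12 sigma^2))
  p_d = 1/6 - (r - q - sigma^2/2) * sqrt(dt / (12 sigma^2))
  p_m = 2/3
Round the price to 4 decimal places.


dt = T/N = 0.500000; dx = sigma*sqrt(3*dt) = 0.404166
u = exp(dx) = 1.498052; d = 1/u = 0.667533
p_u = 0.141027, p_m = 0.666667, p_d = 0.192306
Discount per step: exp(-r*dt) = 0.993521
Stock lattice S(k, j) with j the centered position index:
  k=0: S(0,+0) = 0.9700
  k=1: S(1,-1) = 0.6475; S(1,+0) = 0.9700; S(1,+1) = 1.4531
  k=2: S(2,-2) = 0.4322; S(2,-1) = 0.6475; S(2,+0) = 0.9700; S(2,+1) = 1.4531; S(2,+2) = 2.1768
Terminal payoffs V(N, j) = max(K - S_T, 0):
  V(2,-2) = 0.477767; V(2,-1) = 0.262493; V(2,+0) = 0.000000; V(2,+1) = 0.000000; V(2,+2) = 0.000000
Backward induction: V(k, j) = exp(-r*dt) * [p_u * V(k+1, j+1) + p_m * V(k+1, j) + p_d * V(k+1, j-1)]
  V(1,-1) = exp(-r*dt) * [p_u*0.000000 + p_m*0.262493 + p_d*0.477767] = 0.265143
  V(1,+0) = exp(-r*dt) * [p_u*0.000000 + p_m*0.000000 + p_d*0.262493] = 0.050152
  V(1,+1) = exp(-r*dt) * [p_u*0.000000 + p_m*0.000000 + p_d*0.000000] = 0.000000
  V(0,+0) = exp(-r*dt) * [p_u*0.000000 + p_m*0.050152 + p_d*0.265143] = 0.083876

Answer: Price = V(0,0) = 0.0839


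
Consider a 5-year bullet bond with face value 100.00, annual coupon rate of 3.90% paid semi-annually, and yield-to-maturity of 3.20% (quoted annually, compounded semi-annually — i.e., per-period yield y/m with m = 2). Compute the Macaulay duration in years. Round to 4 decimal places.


Answer: Macaulay duration = 4.5987 years

Derivation:
Coupon per period c = face * coupon_rate / m = 1.950000
Periods per year m = 2; per-period yield y/m = 0.016000
Number of cashflows N = 10
Cashflows (t years, CF_t, discount factor 1/(1+y/m)^(m*t), PV):
  t = 0.5000: CF_t = 1.950000, DF = 0.984252, PV = 1.919291
  t = 1.0000: CF_t = 1.950000, DF = 0.968752, PV = 1.889066
  t = 1.5000: CF_t = 1.950000, DF = 0.953496, PV = 1.859317
  t = 2.0000: CF_t = 1.950000, DF = 0.938480, PV = 1.830037
  t = 2.5000: CF_t = 1.950000, DF = 0.923701, PV = 1.801217
  t = 3.0000: CF_t = 1.950000, DF = 0.909155, PV = 1.772852
  t = 3.5000: CF_t = 1.950000, DF = 0.894837, PV = 1.744933
  t = 4.0000: CF_t = 1.950000, DF = 0.880745, PV = 1.717453
  t = 4.5000: CF_t = 1.950000, DF = 0.866875, PV = 1.690407
  t = 5.0000: CF_t = 101.950000, DF = 0.853224, PV = 86.986158
Price P = sum_t PV_t = 103.210731
Macaulay numerator sum_t t * PV_t:
  t * PV_t at t = 0.5000: 0.959646
  t * PV_t at t = 1.0000: 1.889066
  t * PV_t at t = 1.5000: 2.788976
  t * PV_t at t = 2.0000: 3.660073
  t * PV_t at t = 2.5000: 4.503043
  t * PV_t at t = 3.0000: 5.318555
  t * PV_t at t = 3.5000: 6.107264
  t * PV_t at t = 4.0000: 6.869813
  t * PV_t at t = 4.5000: 7.606831
  t * PV_t at t = 5.0000: 434.930791
Macaulay duration D = (sum_t t * PV_t) / P = 474.634058 / 103.210731 = 4.598689


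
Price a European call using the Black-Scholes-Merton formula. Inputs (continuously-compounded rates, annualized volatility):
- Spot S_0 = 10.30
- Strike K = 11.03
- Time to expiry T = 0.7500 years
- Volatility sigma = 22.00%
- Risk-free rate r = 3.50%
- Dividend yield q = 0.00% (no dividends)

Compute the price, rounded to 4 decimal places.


Answer: Price = 0.5959

Derivation:
d1 = (ln(S/K) + (r - q + 0.5*sigma^2) * T) / (sigma * sqrt(T)) = -0.12636065
d2 = d1 - sigma * sqrt(T) = -0.31688624
exp(-rT) = 0.97409154; exp(-qT) = 1.00000000
C = S_0 * exp(-qT) * N(d1) - K * exp(-rT) * N(d2)
N(d1) = 0.44972322; N(d2) = 0.37566496
C = 10.3000 * 1.00000000 * 0.44972322 - 11.0300 * 0.97409154 * 0.37566496 = 0.5959


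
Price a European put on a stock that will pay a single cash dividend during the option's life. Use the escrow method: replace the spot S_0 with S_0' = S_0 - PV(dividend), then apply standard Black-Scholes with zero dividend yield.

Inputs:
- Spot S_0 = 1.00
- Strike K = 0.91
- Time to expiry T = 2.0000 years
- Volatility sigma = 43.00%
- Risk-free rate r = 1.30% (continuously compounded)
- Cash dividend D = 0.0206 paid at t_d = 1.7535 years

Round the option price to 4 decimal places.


PV(D) = D * exp(-r * t_d) = 0.0206 * 0.97746235 = 0.02013572
S_0' = S_0 - PV(D) = 1.0000 - 0.02013572 = 0.97986428
d1 = (ln(S_0'/K) + (r + sigma^2/2)*T) / (sigma*sqrt(T)) = 0.46844915
d2 = d1 - sigma*sqrt(T) = -0.13966269
exp(-rT) = 0.97433509
N(-d1) = 0.31973171; N(-d2) = 0.55553675
P = K * exp(-rT) * N(-d2) - S_0' * N(-d1) = 0.9100 * 0.97433509 * 0.55553675 - 0.97986428 * 0.31973171 = 0.1793

Answer: Price = 0.1793


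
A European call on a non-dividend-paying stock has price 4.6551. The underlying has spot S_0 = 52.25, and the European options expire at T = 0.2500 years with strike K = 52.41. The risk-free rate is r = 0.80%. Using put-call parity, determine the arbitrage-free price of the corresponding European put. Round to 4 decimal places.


Put-call parity: C - P = S_0 * exp(-qT) - K * exp(-rT).
S_0 * exp(-qT) = 52.2500 * 1.00000000 = 52.25000000
K * exp(-rT) = 52.4100 * 0.99800200 = 52.30528475
P = C - S*exp(-qT) + K*exp(-rT)
P = 4.6551 - 52.25000000 + 52.30528475 = 4.7104

Answer: Put price = 4.7104


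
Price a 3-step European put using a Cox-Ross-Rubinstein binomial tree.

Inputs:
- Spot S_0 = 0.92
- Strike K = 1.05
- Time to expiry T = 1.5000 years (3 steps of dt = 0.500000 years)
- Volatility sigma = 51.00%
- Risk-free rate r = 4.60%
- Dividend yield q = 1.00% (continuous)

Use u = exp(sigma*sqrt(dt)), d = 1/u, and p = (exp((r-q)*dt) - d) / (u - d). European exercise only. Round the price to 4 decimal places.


Answer: Price = V(0,0) = 0.2827

Derivation:
dt = T/N = 0.500000
u = exp(sigma*sqrt(dt)) = 1.434225; d = 1/u = 0.697241
p = (exp((r-q)*dt) - d) / (u - d) = 0.435453
Discount per step: exp(-r*dt) = 0.977262
Stock lattice S(k, i) with i counting down-moves:
  k=0: S(0,0) = 0.9200
  k=1: S(1,0) = 1.3195; S(1,1) = 0.6415
  k=2: S(2,0) = 1.8924; S(2,1) = 0.9200; S(2,2) = 0.4473
  k=3: S(3,0) = 2.7142; S(3,1) = 1.3195; S(3,2) = 0.6415; S(3,3) = 0.3118
Terminal payoffs V(N, i) = max(K - S_T, 0):
  V(3,0) = 0.000000; V(3,1) = 0.000000; V(3,2) = 0.408538; V(3,3) = 0.738157
Backward induction: V(k, i) = exp(-r*dt) * [p * V(k+1, i) + (1-p) * V(k+1, i+1)].
  V(2,0) = exp(-r*dt) * [p*0.000000 + (1-p)*0.000000] = 0.000000
  V(2,1) = exp(-r*dt) * [p*0.000000 + (1-p)*0.408538] = 0.225395
  V(2,2) = exp(-r*dt) * [p*0.408538 + (1-p)*0.738157] = 0.581103
  V(1,0) = exp(-r*dt) * [p*0.000000 + (1-p)*0.225395] = 0.124353
  V(1,1) = exp(-r*dt) * [p*0.225395 + (1-p)*0.581103] = 0.416518
  V(0,0) = exp(-r*dt) * [p*0.124353 + (1-p)*0.416518] = 0.282716


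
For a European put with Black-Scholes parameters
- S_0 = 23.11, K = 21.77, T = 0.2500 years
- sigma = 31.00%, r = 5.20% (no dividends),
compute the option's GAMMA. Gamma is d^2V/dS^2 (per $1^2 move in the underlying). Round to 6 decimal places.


Answer: Gamma = 0.095911

Derivation:
d1 = 0.5467422519; d2 = 0.3917422519
phi(d1) = 0.3435570564; exp(-qT) = 1.0000000000; exp(-rT) = 0.9870841350
Gamma = exp(-qT) * phi(d1) / (S * sigma * sqrt(T)) = 1.0000000000 * 0.3435570564 / (23.1100 * 0.3100 * 0.5000000000) = 0.095911


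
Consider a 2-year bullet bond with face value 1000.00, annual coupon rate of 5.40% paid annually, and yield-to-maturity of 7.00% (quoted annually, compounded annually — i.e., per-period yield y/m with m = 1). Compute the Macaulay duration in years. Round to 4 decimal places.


Answer: Macaulay duration = 1.9480 years

Derivation:
Coupon per period c = face * coupon_rate / m = 54.000000
Periods per year m = 1; per-period yield y/m = 0.070000
Number of cashflows N = 2
Cashflows (t years, CF_t, discount factor 1/(1+y/m)^(m*t), PV):
  t = 1.0000: CF_t = 54.000000, DF = 0.934579, PV = 50.467290
  t = 2.0000: CF_t = 1054.000000, DF = 0.873439, PV = 920.604420
Price P = sum_t PV_t = 971.071709
Macaulay numerator sum_t t * PV_t:
  t * PV_t at t = 1.0000: 50.467290
  t * PV_t at t = 2.0000: 1841.208839
Macaulay duration D = (sum_t t * PV_t) / P = 1891.676129 / 971.071709 = 1.948029


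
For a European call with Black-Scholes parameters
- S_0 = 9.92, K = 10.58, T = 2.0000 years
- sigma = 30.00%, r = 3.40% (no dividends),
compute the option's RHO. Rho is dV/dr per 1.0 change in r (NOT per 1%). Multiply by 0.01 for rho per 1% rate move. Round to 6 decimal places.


Answer: Rho = 8.289186

Derivation:
d1 = 0.2205878408; d2 = -0.2036762279
phi(d1) = 0.3893533352; exp(-qT) = 1.0000000000; exp(-rT) = 0.9342604736
N(d2) = 0.4193032601
Rho = K*T*exp(-rT)*N(d2) = 10.5800 * 2.0000 * 0.9342604736 * 0.4193032601 = 8.289186


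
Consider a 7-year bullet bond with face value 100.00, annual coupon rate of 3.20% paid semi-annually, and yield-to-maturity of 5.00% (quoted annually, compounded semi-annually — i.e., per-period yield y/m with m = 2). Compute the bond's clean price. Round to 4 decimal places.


Coupon per period c = face * coupon_rate / m = 1.600000
Periods per year m = 2; per-period yield y/m = 0.025000
Number of cashflows N = 14
Cashflows (t years, CF_t, discount factor 1/(1+y/m)^(m*t), PV):
  t = 0.5000: CF_t = 1.600000, DF = 0.975610, PV = 1.560976
  t = 1.0000: CF_t = 1.600000, DF = 0.951814, PV = 1.522903
  t = 1.5000: CF_t = 1.600000, DF = 0.928599, PV = 1.485759
  t = 2.0000: CF_t = 1.600000, DF = 0.905951, PV = 1.449521
  t = 2.5000: CF_t = 1.600000, DF = 0.883854, PV = 1.414167
  t = 3.0000: CF_t = 1.600000, DF = 0.862297, PV = 1.379675
  t = 3.5000: CF_t = 1.600000, DF = 0.841265, PV = 1.346024
  t = 4.0000: CF_t = 1.600000, DF = 0.820747, PV = 1.313195
  t = 4.5000: CF_t = 1.600000, DF = 0.800728, PV = 1.281165
  t = 5.0000: CF_t = 1.600000, DF = 0.781198, PV = 1.249917
  t = 5.5000: CF_t = 1.600000, DF = 0.762145, PV = 1.219432
  t = 6.0000: CF_t = 1.600000, DF = 0.743556, PV = 1.189689
  t = 6.5000: CF_t = 1.600000, DF = 0.725420, PV = 1.160673
  t = 7.0000: CF_t = 101.600000, DF = 0.707727, PV = 71.905083
Price P = sum_t PV_t = 89.478179

Answer: Price = 89.4782
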